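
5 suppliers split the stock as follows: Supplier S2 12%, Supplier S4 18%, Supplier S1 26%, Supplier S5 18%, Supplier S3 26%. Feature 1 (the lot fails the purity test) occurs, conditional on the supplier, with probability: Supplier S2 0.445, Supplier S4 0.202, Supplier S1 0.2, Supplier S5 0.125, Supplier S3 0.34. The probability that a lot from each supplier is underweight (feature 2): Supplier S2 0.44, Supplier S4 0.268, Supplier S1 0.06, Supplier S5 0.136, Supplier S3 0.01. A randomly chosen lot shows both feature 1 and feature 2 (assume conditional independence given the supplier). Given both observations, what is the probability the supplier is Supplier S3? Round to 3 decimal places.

Compute prior × likelihood for every hypothesis:
  Supplier S2: 0.12 × 0.445 × 0.44 = 0.023496
  Supplier S4: 0.18 × 0.202 × 0.268 = 0.00974448
  Supplier S1: 0.26 × 0.2 × 0.06 = 0.00312
  Supplier S5: 0.18 × 0.125 × 0.136 = 0.00306
  Supplier S3: 0.26 × 0.34 × 0.01 = 0.000884
Total = 0.04030448.
P(Supplier S3 | evidence) = 0.000884 / 0.04030448 ≈ 0.022.

0.022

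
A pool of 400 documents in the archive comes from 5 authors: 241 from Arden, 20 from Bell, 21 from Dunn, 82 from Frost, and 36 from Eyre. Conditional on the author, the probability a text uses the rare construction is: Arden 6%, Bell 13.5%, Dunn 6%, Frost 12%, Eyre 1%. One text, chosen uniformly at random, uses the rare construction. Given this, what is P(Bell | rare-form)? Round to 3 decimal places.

0.094

By Bayes' rule, posterior ∝ prior × likelihood:
  Arden: 0.6025 × 0.06 = 0.03615
  Bell: 0.05 × 0.135 = 0.00675
  Dunn: 0.0525 × 0.06 = 0.00315
  Frost: 0.205 × 0.12 = 0.0246
  Eyre: 0.09 × 0.01 = 0.0009
Sum = 0.07155.
P(Bell | evidence) = 0.00675 / 0.07155 ≈ 0.094.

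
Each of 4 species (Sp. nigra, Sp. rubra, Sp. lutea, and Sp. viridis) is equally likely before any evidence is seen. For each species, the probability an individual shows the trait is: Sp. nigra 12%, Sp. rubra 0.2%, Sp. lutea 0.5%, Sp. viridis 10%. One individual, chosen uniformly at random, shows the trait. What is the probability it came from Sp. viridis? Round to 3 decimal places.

Since the prior is uniform, the posterior is proportional to the likelihood:
  Sp. nigra: 0.12
  Sp. rubra: 0.002
  Sp. lutea: 0.005
  Sp. viridis: 0.1
Sum = 0.227.
P(Sp. viridis | evidence) = 0.1 / 0.227 ≈ 0.441.

0.441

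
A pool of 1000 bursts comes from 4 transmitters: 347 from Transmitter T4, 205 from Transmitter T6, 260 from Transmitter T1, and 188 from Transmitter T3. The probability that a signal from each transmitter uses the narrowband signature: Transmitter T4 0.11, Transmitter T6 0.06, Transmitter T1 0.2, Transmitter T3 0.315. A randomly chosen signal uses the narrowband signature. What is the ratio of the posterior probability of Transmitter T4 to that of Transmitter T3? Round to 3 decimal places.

Unnormalized posteriors (prior × likelihood):
  Transmitter T4: 0.347 × 0.11 = 0.03817
  Transmitter T6: 0.205 × 0.06 = 0.0123
  Transmitter T1: 0.26 × 0.2 = 0.052
  Transmitter T3: 0.188 × 0.315 = 0.05922
Total = 0.16169.
The ratio is 0.03817 / 0.05922 (the normalizer cancels) = 0.645.

0.645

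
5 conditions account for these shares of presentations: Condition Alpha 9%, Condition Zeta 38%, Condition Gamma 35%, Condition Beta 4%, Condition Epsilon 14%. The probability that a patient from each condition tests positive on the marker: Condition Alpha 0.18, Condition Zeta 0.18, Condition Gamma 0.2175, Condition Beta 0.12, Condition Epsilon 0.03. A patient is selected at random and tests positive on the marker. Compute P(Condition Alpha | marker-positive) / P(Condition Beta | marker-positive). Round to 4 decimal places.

Compute prior × likelihood for every hypothesis:
  Condition Alpha: 0.09 × 0.18 = 0.0162
  Condition Zeta: 0.38 × 0.18 = 0.0684
  Condition Gamma: 0.35 × 0.2175 = 0.076125
  Condition Beta: 0.04 × 0.12 = 0.0048
  Condition Epsilon: 0.14 × 0.03 = 0.0042
Sum = 0.169725.
The ratio is 0.0162 / 0.0048 (the normalizer cancels) = 3.3750.

3.3750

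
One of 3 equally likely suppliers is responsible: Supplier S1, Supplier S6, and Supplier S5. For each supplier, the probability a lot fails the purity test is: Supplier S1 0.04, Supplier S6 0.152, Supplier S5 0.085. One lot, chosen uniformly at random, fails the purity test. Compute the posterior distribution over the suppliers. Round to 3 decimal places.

Supplier S1 0.144, Supplier S6 0.549, Supplier S5 0.307

With a uniform prior (1/3 each), posterior ∝ likelihood:
  Supplier S1: 0.04
  Supplier S6: 0.152
  Supplier S5: 0.085
Sum = 0.277.
P(Supplier S1 | off-spec) = 0.04/0.277 ≈ 0.144
P(Supplier S6 | off-spec) = 0.152/0.277 ≈ 0.549
P(Supplier S5 | off-spec) = 0.085/0.277 ≈ 0.307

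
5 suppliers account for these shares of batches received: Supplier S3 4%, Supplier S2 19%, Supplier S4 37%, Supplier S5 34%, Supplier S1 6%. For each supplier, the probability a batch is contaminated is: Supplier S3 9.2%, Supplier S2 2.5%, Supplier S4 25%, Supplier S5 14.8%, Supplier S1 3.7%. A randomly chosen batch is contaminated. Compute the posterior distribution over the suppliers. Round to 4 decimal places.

Compute prior × likelihood for every hypothesis:
  Supplier S3: 0.04 × 0.092 = 0.00368
  Supplier S2: 0.19 × 0.025 = 0.00475
  Supplier S4: 0.37 × 0.25 = 0.0925
  Supplier S5: 0.34 × 0.148 = 0.05032
  Supplier S1: 0.06 × 0.037 = 0.00222
Sum = 0.15347.
P(Supplier S3 | contaminated) = 0.00368/0.15347 ≈ 0.0240
P(Supplier S2 | contaminated) = 0.00475/0.15347 ≈ 0.0310
P(Supplier S4 | contaminated) = 0.0925/0.15347 ≈ 0.6027
P(Supplier S5 | contaminated) = 0.05032/0.15347 ≈ 0.3279
P(Supplier S1 | contaminated) = 0.00222/0.15347 ≈ 0.0145

Supplier S3 0.0240, Supplier S2 0.0310, Supplier S4 0.6027, Supplier S5 0.3279, Supplier S1 0.0145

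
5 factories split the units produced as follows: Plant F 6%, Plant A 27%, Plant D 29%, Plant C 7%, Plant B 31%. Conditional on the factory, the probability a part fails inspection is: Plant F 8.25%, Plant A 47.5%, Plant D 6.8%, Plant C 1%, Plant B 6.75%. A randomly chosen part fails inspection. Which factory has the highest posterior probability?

Plant A

Compute prior × likelihood for every hypothesis:
  Plant F: 0.06 × 0.0825 = 0.00495
  Plant A: 0.27 × 0.475 = 0.12825
  Plant D: 0.29 × 0.068 = 0.01972
  Plant C: 0.07 × 0.01 = 0.0007
  Plant B: 0.31 × 0.0675 = 0.020925
Sum = 0.174545.
Largest term belongs to Plant A, so Plant A is most probable.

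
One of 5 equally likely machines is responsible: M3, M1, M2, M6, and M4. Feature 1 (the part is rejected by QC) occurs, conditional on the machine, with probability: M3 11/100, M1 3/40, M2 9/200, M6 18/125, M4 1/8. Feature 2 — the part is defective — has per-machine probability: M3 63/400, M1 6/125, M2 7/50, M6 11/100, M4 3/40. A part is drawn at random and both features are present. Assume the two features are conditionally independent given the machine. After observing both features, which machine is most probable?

M3

Since the prior is uniform, the posterior is proportional to the likelihood:
  M3: 0.11 × 0.1575 = 0.017325
  M1: 0.075 × 0.048 = 0.0036
  M2: 0.045 × 0.14 = 0.0063
  M6: 0.144 × 0.11 = 0.01584
  M4: 0.125 × 0.075 = 0.009375
Normalizing constant = 0.05244.
Largest term belongs to M3, so M3 is most probable.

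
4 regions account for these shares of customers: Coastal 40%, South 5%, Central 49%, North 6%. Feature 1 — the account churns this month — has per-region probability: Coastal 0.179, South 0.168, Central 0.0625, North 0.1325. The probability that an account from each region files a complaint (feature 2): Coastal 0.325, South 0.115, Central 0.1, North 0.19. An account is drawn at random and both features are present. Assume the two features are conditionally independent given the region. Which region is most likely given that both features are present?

Compute prior × likelihood for every hypothesis:
  Coastal: 0.4 × 0.179 × 0.325 = 0.02327
  South: 0.05 × 0.168 × 0.115 = 0.000966
  Central: 0.49 × 0.0625 × 0.1 = 0.0030625
  North: 0.06 × 0.1325 × 0.19 = 0.0015105
Sum = 0.028809.
Largest term belongs to Coastal, so Coastal is most probable.

Coastal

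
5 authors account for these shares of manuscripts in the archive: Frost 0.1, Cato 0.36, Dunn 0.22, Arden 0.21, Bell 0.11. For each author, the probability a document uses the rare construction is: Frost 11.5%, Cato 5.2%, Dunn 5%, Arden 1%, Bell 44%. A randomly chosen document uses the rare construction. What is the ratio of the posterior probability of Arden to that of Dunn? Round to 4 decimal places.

0.1909

Prior × likelihood for each hypothesis:
  Frost: 0.1 × 0.115 = 0.0115
  Cato: 0.36 × 0.052 = 0.01872
  Dunn: 0.22 × 0.05 = 0.011
  Arden: 0.21 × 0.01 = 0.0021
  Bell: 0.11 × 0.44 = 0.0484
Total = 0.09172.
The ratio is 0.0021 / 0.011 (the normalizer cancels) = 0.1909.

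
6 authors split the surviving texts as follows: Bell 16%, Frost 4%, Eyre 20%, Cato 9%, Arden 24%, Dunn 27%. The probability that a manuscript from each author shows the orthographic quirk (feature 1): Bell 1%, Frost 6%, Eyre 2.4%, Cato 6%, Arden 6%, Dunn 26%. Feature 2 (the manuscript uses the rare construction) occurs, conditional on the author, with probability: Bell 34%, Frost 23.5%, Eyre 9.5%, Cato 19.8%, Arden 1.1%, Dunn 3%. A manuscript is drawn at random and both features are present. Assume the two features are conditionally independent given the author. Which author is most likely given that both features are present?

Dunn

By Bayes' rule, posterior ∝ prior × likelihood:
  Bell: 0.16 × 0.01 × 0.34 = 0.000544
  Frost: 0.04 × 0.06 × 0.235 = 0.000564
  Eyre: 0.2 × 0.024 × 0.095 = 0.000456
  Cato: 0.09 × 0.06 × 0.198 = 0.0010692
  Arden: 0.24 × 0.06 × 0.011 = 0.0001584
  Dunn: 0.27 × 0.26 × 0.03 = 0.002106
Sum = 0.0048976.
Largest term belongs to Dunn, so Dunn is most probable.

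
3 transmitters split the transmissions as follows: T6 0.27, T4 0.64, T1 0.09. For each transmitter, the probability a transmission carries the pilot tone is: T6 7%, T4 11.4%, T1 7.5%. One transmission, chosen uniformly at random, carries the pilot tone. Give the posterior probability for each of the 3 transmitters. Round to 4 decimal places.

T6 0.1917, T4 0.7399, T1 0.0685

Unnormalized posteriors (prior × likelihood):
  T6: 0.27 × 0.07 = 0.0189
  T4: 0.64 × 0.114 = 0.07296
  T1: 0.09 × 0.075 = 0.00675
Sum = 0.09861.
P(T6 | pilot) = 0.0189/0.09861 ≈ 0.1917
P(T4 | pilot) = 0.07296/0.09861 ≈ 0.7399
P(T1 | pilot) = 0.00675/0.09861 ≈ 0.0685
(Check: 0.1917+0.7399+0.0685 = 1.0001.)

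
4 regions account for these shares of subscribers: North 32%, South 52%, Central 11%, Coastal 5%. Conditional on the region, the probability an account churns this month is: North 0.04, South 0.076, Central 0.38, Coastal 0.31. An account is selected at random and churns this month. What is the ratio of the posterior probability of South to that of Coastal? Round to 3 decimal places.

2.550

Compute prior × likelihood for every hypothesis:
  North: 0.32 × 0.04 = 0.0128
  South: 0.52 × 0.076 = 0.03952
  Central: 0.11 × 0.38 = 0.0418
  Coastal: 0.05 × 0.31 = 0.0155
Sum = 0.10962.
The ratio is 0.03952 / 0.0155 (the normalizer cancels) = 2.550.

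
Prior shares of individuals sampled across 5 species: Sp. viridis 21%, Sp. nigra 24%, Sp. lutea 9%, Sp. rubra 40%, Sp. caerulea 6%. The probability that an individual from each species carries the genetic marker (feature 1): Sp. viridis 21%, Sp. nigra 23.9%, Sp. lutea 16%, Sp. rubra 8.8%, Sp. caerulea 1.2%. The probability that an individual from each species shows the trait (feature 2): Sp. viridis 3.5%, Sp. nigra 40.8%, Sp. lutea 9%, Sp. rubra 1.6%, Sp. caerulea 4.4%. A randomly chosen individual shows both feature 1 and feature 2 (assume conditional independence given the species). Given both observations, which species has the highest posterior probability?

Unnormalized posteriors (prior × likelihood):
  Sp. viridis: 0.21 × 0.21 × 0.035 = 0.0015435
  Sp. nigra: 0.24 × 0.239 × 0.408 = 0.02340288
  Sp. lutea: 0.09 × 0.16 × 0.09 = 0.001296
  Sp. rubra: 0.4 × 0.088 × 0.016 = 0.0005632
  Sp. caerulea: 0.06 × 0.012 × 0.044 = 0.00003168
Total = 0.02683726.
Largest term belongs to Sp. nigra, so Sp. nigra is most probable.

Sp. nigra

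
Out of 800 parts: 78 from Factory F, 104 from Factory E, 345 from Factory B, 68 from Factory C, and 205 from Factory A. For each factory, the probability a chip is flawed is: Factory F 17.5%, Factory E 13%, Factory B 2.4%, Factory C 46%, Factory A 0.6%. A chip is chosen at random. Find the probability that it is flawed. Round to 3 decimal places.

0.085

Prior × likelihood for each hypothesis:
  Factory F: 0.0975 × 0.175 = 0.0170625
  Factory E: 0.13 × 0.13 = 0.0169
  Factory B: 0.43125 × 0.024 = 0.01035
  Factory C: 0.085 × 0.46 = 0.0391
  Factory A: 0.25625 × 0.006 = 0.0015375
P(flawed) = 0.0170625 + 0.0169 + 0.01035 + 0.0391 + 0.0015375 = 0.08495 → 0.085.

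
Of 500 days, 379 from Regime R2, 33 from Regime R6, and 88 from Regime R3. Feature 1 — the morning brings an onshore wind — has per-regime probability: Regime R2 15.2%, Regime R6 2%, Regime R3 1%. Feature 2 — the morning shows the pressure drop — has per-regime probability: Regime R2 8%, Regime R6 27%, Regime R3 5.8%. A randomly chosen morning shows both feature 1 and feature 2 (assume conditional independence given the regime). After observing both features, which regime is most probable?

By Bayes' rule, posterior ∝ prior × likelihood:
  Regime R2: 0.758 × 0.152 × 0.08 = 0.00921728
  Regime R6: 0.066 × 0.02 × 0.27 = 0.0003564
  Regime R3: 0.176 × 0.01 × 0.058 = 0.00010208
Normalizing constant = 0.00967576.
Largest term belongs to Regime R2, so Regime R2 is most probable.

Regime R2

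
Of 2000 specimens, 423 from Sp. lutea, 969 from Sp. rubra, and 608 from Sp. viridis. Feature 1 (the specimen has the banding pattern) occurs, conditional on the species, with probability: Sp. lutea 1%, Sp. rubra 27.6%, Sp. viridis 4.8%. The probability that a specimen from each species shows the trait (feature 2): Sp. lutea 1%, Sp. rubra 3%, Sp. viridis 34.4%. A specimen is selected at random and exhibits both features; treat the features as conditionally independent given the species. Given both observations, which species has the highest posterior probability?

Compute prior × likelihood for every hypothesis:
  Sp. lutea: 0.2115 × 0.01 × 0.01 = 0.00002115
  Sp. rubra: 0.4845 × 0.276 × 0.03 = 0.00401166
  Sp. viridis: 0.304 × 0.048 × 0.344 = 0.005019648
Normalizing constant = 0.009052458.
Largest term belongs to Sp. viridis, so Sp. viridis is most probable.

Sp. viridis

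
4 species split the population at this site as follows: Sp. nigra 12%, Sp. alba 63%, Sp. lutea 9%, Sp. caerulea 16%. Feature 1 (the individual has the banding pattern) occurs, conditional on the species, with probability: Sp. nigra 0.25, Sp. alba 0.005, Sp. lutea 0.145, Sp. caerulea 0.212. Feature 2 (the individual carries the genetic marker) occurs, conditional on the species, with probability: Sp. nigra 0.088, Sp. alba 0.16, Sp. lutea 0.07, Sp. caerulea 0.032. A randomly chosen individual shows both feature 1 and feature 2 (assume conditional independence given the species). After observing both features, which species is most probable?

Prior × likelihood for each hypothesis:
  Sp. nigra: 0.12 × 0.25 × 0.088 = 0.00264
  Sp. alba: 0.63 × 0.005 × 0.16 = 0.000504
  Sp. lutea: 0.09 × 0.145 × 0.07 = 0.0009135
  Sp. caerulea: 0.16 × 0.212 × 0.032 = 0.00108544
Total = 0.00514294.
Largest term belongs to Sp. nigra, so Sp. nigra is most probable.

Sp. nigra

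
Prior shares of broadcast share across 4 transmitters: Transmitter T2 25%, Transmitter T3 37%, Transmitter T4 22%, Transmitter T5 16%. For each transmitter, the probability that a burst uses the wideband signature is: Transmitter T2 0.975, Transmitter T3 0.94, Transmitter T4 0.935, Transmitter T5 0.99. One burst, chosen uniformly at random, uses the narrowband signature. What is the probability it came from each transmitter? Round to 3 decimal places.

Taking complements, P(narrowband | each) = Transmitter T2 0.025, Transmitter T3 0.06, Transmitter T4 0.065, Transmitter T5 0.01.
Compute prior × likelihood for every hypothesis:
  Transmitter T2: 0.25 × 0.025 = 0.00625
  Transmitter T3: 0.37 × 0.06 = 0.0222
  Transmitter T4: 0.22 × 0.065 = 0.0143
  Transmitter T5: 0.16 × 0.01 = 0.0016
Total = 0.04435.
P(Transmitter T2 | narrowband) = 0.00625/0.04435 ≈ 0.141
P(Transmitter T3 | narrowband) = 0.0222/0.04435 ≈ 0.501
P(Transmitter T4 | narrowband) = 0.0143/0.04435 ≈ 0.322
P(Transmitter T5 | narrowband) = 0.0016/0.04435 ≈ 0.036
(Check: 0.141+0.501+0.322+0.036 = 1.000.)

Transmitter T2 0.141, Transmitter T3 0.501, Transmitter T4 0.322, Transmitter T5 0.036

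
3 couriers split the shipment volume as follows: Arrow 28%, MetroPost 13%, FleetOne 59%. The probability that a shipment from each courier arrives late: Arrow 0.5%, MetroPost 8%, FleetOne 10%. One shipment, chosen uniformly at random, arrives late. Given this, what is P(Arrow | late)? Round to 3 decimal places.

Unnormalized posteriors (prior × likelihood):
  Arrow: 0.28 × 0.005 = 0.0014
  MetroPost: 0.13 × 0.08 = 0.0104
  FleetOne: 0.59 × 0.1 = 0.059
Normalizing constant = 0.0708.
P(Arrow | evidence) = 0.0014 / 0.0708 ≈ 0.020.

0.020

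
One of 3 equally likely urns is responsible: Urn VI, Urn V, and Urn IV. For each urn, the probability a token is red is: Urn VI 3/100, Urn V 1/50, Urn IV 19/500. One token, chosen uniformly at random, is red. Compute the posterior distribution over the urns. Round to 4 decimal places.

With a uniform prior (1/3 each), posterior ∝ likelihood:
  Urn VI: 0.03
  Urn V: 0.02
  Urn IV: 0.038
Total = 0.088.
P(Urn VI | red) = 0.03/0.088 ≈ 0.3409
P(Urn V | red) = 0.02/0.088 ≈ 0.2273
P(Urn IV | red) = 0.038/0.088 ≈ 0.4318
(Check: 0.3409+0.2273+0.4318 = 1.0000.)

Urn VI 0.3409, Urn V 0.2273, Urn IV 0.4318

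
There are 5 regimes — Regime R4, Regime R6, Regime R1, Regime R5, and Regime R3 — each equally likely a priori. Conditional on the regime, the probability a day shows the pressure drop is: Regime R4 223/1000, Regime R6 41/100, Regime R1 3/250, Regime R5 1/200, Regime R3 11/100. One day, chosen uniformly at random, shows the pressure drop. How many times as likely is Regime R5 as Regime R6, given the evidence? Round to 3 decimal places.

With a uniform prior (1/5 each), posterior ∝ likelihood:
  Regime R4: 0.223
  Regime R6: 0.41
  Regime R1: 0.012
  Regime R5: 0.005
  Regime R3: 0.11
Normalizing constant = 0.76.
The ratio is 0.005 / 0.41 (the normalizer cancels) = 0.012.

0.012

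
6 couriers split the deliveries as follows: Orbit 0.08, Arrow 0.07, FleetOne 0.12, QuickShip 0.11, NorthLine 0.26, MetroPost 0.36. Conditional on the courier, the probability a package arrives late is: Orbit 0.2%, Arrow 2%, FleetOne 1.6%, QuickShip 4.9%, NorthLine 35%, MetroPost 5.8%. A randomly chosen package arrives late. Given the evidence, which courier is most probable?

Prior × likelihood for each hypothesis:
  Orbit: 0.08 × 0.002 = 0.00016
  Arrow: 0.07 × 0.02 = 0.0014
  FleetOne: 0.12 × 0.016 = 0.00192
  QuickShip: 0.11 × 0.049 = 0.00539
  NorthLine: 0.26 × 0.35 = 0.091
  MetroPost: 0.36 × 0.058 = 0.02088
Total = 0.12075.
Largest term belongs to NorthLine, so NorthLine is most probable.

NorthLine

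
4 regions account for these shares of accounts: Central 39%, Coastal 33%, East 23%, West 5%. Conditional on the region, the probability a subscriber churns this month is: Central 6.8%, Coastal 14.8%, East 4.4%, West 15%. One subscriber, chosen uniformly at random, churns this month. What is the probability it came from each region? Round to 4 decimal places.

Unnormalized posteriors (prior × likelihood):
  Central: 0.39 × 0.068 = 0.02652
  Coastal: 0.33 × 0.148 = 0.04884
  East: 0.23 × 0.044 = 0.01012
  West: 0.05 × 0.15 = 0.0075
Normalizing constant = 0.09298.
P(Central | churn) = 0.02652/0.09298 ≈ 0.2852
P(Coastal | churn) = 0.04884/0.09298 ≈ 0.5253
P(East | churn) = 0.01012/0.09298 ≈ 0.1088
P(West | churn) = 0.0075/0.09298 ≈ 0.0807

Central 0.2852, Coastal 0.5253, East 0.1088, West 0.0807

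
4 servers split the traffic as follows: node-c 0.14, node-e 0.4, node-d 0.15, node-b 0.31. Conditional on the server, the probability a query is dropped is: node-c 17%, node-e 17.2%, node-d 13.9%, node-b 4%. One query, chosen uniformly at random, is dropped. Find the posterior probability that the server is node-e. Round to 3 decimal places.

Prior × likelihood for each hypothesis:
  node-c: 0.14 × 0.17 = 0.0238
  node-e: 0.4 × 0.172 = 0.0688
  node-d: 0.15 × 0.139 = 0.02085
  node-b: 0.31 × 0.04 = 0.0124
Total = 0.12585.
P(node-e | evidence) = 0.0688 / 0.12585 ≈ 0.547.

0.547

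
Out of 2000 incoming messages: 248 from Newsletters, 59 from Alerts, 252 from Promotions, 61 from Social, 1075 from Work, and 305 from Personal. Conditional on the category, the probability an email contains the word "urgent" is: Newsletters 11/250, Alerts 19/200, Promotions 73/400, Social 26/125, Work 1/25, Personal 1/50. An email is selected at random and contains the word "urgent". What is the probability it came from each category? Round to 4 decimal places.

Prior × likelihood for each hypothesis:
  Newsletters: 0.124 × 0.044 = 0.005456
  Alerts: 0.0295 × 0.095 = 0.0028025
  Promotions: 0.126 × 0.1825 = 0.022995
  Social: 0.0305 × 0.208 = 0.006344
  Work: 0.5375 × 0.04 = 0.0215
  Personal: 0.1525 × 0.02 = 0.00305
Normalizing constant = 0.0621475.
P(Newsletters | urgent-flag) = 0.005456/0.0621475 ≈ 0.0878
P(Alerts | urgent-flag) = 0.0028025/0.0621475 ≈ 0.0451
P(Promotions | urgent-flag) = 0.022995/0.0621475 ≈ 0.3700
P(Social | urgent-flag) = 0.006344/0.0621475 ≈ 0.1021
P(Work | urgent-flag) = 0.0215/0.0621475 ≈ 0.3460
P(Personal | urgent-flag) = 0.00305/0.0621475 ≈ 0.0491
(Check: 0.0878+0.0451+0.3700+0.1021+0.3460+0.0491 = 1.0001.)

Newsletters 0.0878, Alerts 0.0451, Promotions 0.3700, Social 0.1021, Work 0.3460, Personal 0.0491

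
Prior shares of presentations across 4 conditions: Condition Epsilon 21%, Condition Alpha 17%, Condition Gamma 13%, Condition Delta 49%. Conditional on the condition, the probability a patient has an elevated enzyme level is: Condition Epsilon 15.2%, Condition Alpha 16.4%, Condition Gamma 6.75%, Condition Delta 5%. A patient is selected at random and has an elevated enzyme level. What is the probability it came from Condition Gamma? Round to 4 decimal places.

0.0943

Compute prior × likelihood for every hypothesis:
  Condition Epsilon: 0.21 × 0.152 = 0.03192
  Condition Alpha: 0.17 × 0.164 = 0.02788
  Condition Gamma: 0.13 × 0.0675 = 0.008775
  Condition Delta: 0.49 × 0.05 = 0.0245
Total = 0.093075.
P(Condition Gamma | evidence) = 0.008775 / 0.093075 ≈ 0.0943.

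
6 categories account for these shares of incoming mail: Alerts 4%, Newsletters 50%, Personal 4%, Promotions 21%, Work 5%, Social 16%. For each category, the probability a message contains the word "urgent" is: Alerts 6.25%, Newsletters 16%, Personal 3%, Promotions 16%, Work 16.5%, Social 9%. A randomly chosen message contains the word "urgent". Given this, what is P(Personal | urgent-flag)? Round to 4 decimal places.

0.0086

Prior × likelihood for each hypothesis:
  Alerts: 0.04 × 0.0625 = 0.0025
  Newsletters: 0.5 × 0.16 = 0.08
  Personal: 0.04 × 0.03 = 0.0012
  Promotions: 0.21 × 0.16 = 0.0336
  Work: 0.05 × 0.165 = 0.00825
  Social: 0.16 × 0.09 = 0.0144
Sum = 0.13995.
P(Personal | evidence) = 0.0012 / 0.13995 ≈ 0.0086.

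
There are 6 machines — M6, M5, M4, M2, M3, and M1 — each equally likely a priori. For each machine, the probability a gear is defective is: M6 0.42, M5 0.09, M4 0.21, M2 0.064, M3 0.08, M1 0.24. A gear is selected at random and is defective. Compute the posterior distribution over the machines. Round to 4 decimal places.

With a uniform prior (1/6 each), posterior ∝ likelihood:
  M6: 0.42
  M5: 0.09
  M4: 0.21
  M2: 0.064
  M3: 0.08
  M1: 0.24
Total = 1.104.
P(M6 | defective) = 0.42/1.104 ≈ 0.3804
P(M5 | defective) = 0.09/1.104 ≈ 0.0815
P(M4 | defective) = 0.21/1.104 ≈ 0.1902
P(M2 | defective) = 0.064/1.104 ≈ 0.0580
P(M3 | defective) = 0.08/1.104 ≈ 0.0725
P(M1 | defective) = 0.24/1.104 ≈ 0.2174

M6 0.3804, M5 0.0815, M4 0.1902, M2 0.0580, M3 0.0725, M1 0.2174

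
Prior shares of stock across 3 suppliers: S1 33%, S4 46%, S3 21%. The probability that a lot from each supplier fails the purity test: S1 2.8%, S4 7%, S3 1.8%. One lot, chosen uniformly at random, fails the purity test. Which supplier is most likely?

Unnormalized posteriors (prior × likelihood):
  S1: 0.33 × 0.028 = 0.00924
  S4: 0.46 × 0.07 = 0.0322
  S3: 0.21 × 0.018 = 0.00378
Total = 0.04522.
Largest term belongs to S4, so S4 is most probable.

S4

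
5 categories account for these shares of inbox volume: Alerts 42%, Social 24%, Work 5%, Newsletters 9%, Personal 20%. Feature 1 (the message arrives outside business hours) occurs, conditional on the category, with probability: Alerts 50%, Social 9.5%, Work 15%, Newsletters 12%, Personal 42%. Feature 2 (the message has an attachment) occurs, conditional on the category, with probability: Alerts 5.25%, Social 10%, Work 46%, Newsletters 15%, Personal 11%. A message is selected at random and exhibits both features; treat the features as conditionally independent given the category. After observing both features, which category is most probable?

Unnormalized posteriors (prior × likelihood):
  Alerts: 0.42 × 0.5 × 0.0525 = 0.011025
  Social: 0.24 × 0.095 × 0.1 = 0.00228
  Work: 0.05 × 0.15 × 0.46 = 0.00345
  Newsletters: 0.09 × 0.12 × 0.15 = 0.00162
  Personal: 0.2 × 0.42 × 0.11 = 0.00924
Total = 0.027615.
Largest term belongs to Alerts, so Alerts is most probable.

Alerts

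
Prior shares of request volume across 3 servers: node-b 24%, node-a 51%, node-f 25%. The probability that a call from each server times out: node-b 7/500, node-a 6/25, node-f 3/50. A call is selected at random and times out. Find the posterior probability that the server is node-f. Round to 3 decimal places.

0.107

Compute prior × likelihood for every hypothesis:
  node-b: 0.24 × 0.014 = 0.00336
  node-a: 0.51 × 0.24 = 0.1224
  node-f: 0.25 × 0.06 = 0.015
Sum = 0.14076.
P(node-f | evidence) = 0.015 / 0.14076 ≈ 0.107.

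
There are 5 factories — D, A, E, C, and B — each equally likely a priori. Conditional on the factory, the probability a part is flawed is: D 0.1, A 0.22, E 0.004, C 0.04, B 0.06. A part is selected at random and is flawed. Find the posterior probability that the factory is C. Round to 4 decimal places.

With a uniform prior (1/5 each), posterior ∝ likelihood:
  D: 0.1
  A: 0.22
  E: 0.004
  C: 0.04
  B: 0.06
Sum = 0.424.
P(C | evidence) = 0.04 / 0.424 ≈ 0.0943.

0.0943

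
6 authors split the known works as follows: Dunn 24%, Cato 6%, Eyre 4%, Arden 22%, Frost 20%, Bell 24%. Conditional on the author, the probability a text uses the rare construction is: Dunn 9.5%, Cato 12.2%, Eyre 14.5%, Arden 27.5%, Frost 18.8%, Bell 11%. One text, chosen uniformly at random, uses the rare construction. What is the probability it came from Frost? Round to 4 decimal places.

Unnormalized posteriors (prior × likelihood):
  Dunn: 0.24 × 0.095 = 0.0228
  Cato: 0.06 × 0.122 = 0.00732
  Eyre: 0.04 × 0.145 = 0.0058
  Arden: 0.22 × 0.275 = 0.0605
  Frost: 0.2 × 0.188 = 0.0376
  Bell: 0.24 × 0.11 = 0.0264
Normalizing constant = 0.16042.
P(Frost | evidence) = 0.0376 / 0.16042 ≈ 0.2344.

0.2344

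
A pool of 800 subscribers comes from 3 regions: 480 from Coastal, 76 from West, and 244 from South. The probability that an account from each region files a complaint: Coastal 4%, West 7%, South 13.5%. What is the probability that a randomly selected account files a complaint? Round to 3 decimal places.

0.072

By Bayes' rule, posterior ∝ prior × likelihood:
  Coastal: 0.6 × 0.04 = 0.024
  West: 0.095 × 0.07 = 0.00665
  South: 0.305 × 0.135 = 0.041175
P(complaint) = 0.024 + 0.00665 + 0.041175 = 0.071825 → 0.072.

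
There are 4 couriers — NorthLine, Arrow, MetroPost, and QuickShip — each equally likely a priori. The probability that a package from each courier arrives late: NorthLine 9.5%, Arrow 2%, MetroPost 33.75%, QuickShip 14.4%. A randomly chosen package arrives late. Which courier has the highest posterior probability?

With a uniform prior (1/4 each), posterior ∝ likelihood:
  NorthLine: 0.095
  Arrow: 0.02
  MetroPost: 0.3375
  QuickShip: 0.144
Total = 0.5965.
Largest term belongs to MetroPost, so MetroPost is most probable.

MetroPost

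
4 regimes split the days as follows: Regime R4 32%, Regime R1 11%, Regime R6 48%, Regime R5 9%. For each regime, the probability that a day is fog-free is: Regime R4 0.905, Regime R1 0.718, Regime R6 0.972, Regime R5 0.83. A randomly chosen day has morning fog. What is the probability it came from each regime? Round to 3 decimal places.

Taking complements, P(fog | each) = Regime R4 0.095, Regime R1 0.282, Regime R6 0.028, Regime R5 0.17.
Prior × likelihood for each hypothesis:
  Regime R4: 0.32 × 0.095 = 0.0304
  Regime R1: 0.11 × 0.282 = 0.03102
  Regime R6: 0.48 × 0.028 = 0.01344
  Regime R5: 0.09 × 0.17 = 0.0153
Total = 0.09016.
P(Regime R4 | fog) = 0.0304/0.09016 ≈ 0.337
P(Regime R1 | fog) = 0.03102/0.09016 ≈ 0.344
P(Regime R6 | fog) = 0.01344/0.09016 ≈ 0.149
P(Regime R5 | fog) = 0.0153/0.09016 ≈ 0.170

Regime R4 0.337, Regime R1 0.344, Regime R6 0.149, Regime R5 0.170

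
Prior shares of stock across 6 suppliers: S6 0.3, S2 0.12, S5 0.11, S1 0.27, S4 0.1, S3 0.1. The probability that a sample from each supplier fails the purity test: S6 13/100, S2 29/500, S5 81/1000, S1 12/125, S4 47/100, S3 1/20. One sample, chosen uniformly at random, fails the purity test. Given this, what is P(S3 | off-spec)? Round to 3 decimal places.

0.038

By Bayes' rule, posterior ∝ prior × likelihood:
  S6: 0.3 × 0.13 = 0.039
  S2: 0.12 × 0.058 = 0.00696
  S5: 0.11 × 0.081 = 0.00891
  S1: 0.27 × 0.096 = 0.02592
  S4: 0.1 × 0.47 = 0.047
  S3: 0.1 × 0.05 = 0.005
Normalizing constant = 0.13279.
P(S3 | evidence) = 0.005 / 0.13279 ≈ 0.038.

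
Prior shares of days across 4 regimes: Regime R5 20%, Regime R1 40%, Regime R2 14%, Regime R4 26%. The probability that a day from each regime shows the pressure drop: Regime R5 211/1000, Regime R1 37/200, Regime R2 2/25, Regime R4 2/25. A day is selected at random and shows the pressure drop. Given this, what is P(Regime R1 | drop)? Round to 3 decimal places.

Prior × likelihood for each hypothesis:
  Regime R5: 0.2 × 0.211 = 0.0422
  Regime R1: 0.4 × 0.185 = 0.074
  Regime R2: 0.14 × 0.08 = 0.0112
  Regime R4: 0.26 × 0.08 = 0.0208
Total = 0.1482.
P(Regime R1 | evidence) = 0.074 / 0.1482 ≈ 0.499.

0.499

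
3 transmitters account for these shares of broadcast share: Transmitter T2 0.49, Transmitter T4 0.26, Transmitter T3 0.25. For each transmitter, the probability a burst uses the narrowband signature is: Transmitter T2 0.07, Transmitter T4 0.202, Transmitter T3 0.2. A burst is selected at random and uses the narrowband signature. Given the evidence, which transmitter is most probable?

Transmitter T4

By Bayes' rule, posterior ∝ prior × likelihood:
  Transmitter T2: 0.49 × 0.07 = 0.0343
  Transmitter T4: 0.26 × 0.202 = 0.05252
  Transmitter T3: 0.25 × 0.2 = 0.05
Normalizing constant = 0.13682.
Largest term belongs to Transmitter T4, so Transmitter T4 is most probable.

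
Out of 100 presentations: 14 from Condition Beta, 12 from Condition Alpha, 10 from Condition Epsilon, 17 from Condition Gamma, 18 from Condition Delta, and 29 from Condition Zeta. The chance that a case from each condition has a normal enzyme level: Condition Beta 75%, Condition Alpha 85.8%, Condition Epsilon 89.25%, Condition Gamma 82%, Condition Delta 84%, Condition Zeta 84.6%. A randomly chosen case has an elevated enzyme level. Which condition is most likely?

Taking complements, P(elevated | each) = Condition Beta 0.25, Condition Alpha 0.142, Condition Epsilon 0.1075, Condition Gamma 0.18, Condition Delta 0.16, Condition Zeta 0.154.
Compute prior × likelihood for every hypothesis:
  Condition Beta: 0.14 × 0.25 = 0.035
  Condition Alpha: 0.12 × 0.142 = 0.01704
  Condition Epsilon: 0.1 × 0.1075 = 0.01075
  Condition Gamma: 0.17 × 0.18 = 0.0306
  Condition Delta: 0.18 × 0.16 = 0.0288
  Condition Zeta: 0.29 × 0.154 = 0.04466
Sum = 0.16685.
Largest term belongs to Condition Zeta, so Condition Zeta is most probable.

Condition Zeta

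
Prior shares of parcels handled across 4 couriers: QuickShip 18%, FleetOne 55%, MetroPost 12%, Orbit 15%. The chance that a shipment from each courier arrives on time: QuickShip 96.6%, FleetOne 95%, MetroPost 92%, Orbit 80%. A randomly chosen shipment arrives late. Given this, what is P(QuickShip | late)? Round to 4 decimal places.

Taking complements, P(late | each) = QuickShip 0.034, FleetOne 0.05, MetroPost 0.08, Orbit 0.2.
Unnormalized posteriors (prior × likelihood):
  QuickShip: 0.18 × 0.034 = 0.00612
  FleetOne: 0.55 × 0.05 = 0.0275
  MetroPost: 0.12 × 0.08 = 0.0096
  Orbit: 0.15 × 0.2 = 0.03
Sum = 0.07322.
P(QuickShip | evidence) = 0.00612 / 0.07322 ≈ 0.0836.

0.0836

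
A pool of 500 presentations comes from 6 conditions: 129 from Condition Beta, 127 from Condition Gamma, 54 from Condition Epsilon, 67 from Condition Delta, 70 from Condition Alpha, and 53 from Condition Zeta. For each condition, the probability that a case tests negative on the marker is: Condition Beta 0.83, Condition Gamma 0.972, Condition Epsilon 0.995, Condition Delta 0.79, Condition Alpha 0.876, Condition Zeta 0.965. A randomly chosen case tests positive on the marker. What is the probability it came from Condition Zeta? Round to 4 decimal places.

0.0368

Taking complements, P(marker-positive | each) = Condition Beta 0.17, Condition Gamma 0.028, Condition Epsilon 0.005, Condition Delta 0.21, Condition Alpha 0.124, Condition Zeta 0.035.
Prior × likelihood for each hypothesis:
  Condition Beta: 0.258 × 0.17 = 0.04386
  Condition Gamma: 0.254 × 0.028 = 0.007112
  Condition Epsilon: 0.108 × 0.005 = 0.00054
  Condition Delta: 0.134 × 0.21 = 0.02814
  Condition Alpha: 0.14 × 0.124 = 0.01736
  Condition Zeta: 0.106 × 0.035 = 0.00371
Sum = 0.100722.
P(Condition Zeta | evidence) = 0.00371 / 0.100722 ≈ 0.0368.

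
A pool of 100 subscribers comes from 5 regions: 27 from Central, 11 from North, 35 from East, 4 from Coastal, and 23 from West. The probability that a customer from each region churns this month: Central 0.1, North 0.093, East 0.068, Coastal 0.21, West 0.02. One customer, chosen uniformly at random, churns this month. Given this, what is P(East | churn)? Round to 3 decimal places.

0.321

Compute prior × likelihood for every hypothesis:
  Central: 0.27 × 0.1 = 0.027
  North: 0.11 × 0.093 = 0.01023
  East: 0.35 × 0.068 = 0.0238
  Coastal: 0.04 × 0.21 = 0.0084
  West: 0.23 × 0.02 = 0.0046
Sum = 0.07403.
P(East | evidence) = 0.0238 / 0.07403 ≈ 0.321.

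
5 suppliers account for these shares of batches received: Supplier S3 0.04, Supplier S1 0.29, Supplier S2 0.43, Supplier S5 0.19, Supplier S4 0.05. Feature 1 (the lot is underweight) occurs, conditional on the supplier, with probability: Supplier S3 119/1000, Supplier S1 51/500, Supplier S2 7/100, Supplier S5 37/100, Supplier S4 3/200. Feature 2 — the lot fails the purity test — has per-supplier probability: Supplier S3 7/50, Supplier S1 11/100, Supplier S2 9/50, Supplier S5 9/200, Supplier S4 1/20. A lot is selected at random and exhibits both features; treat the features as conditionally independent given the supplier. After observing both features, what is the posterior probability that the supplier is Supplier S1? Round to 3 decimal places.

Unnormalized posteriors (prior × likelihood):
  Supplier S3: 0.04 × 0.119 × 0.14 = 0.0006664
  Supplier S1: 0.29 × 0.102 × 0.11 = 0.0032538
  Supplier S2: 0.43 × 0.07 × 0.18 = 0.005418
  Supplier S5: 0.19 × 0.37 × 0.045 = 0.0031635
  Supplier S4: 0.05 × 0.015 × 0.05 = 0.0000375
Normalizing constant = 0.0125392.
P(Supplier S1 | evidence) = 0.0032538 / 0.0125392 ≈ 0.259.

0.259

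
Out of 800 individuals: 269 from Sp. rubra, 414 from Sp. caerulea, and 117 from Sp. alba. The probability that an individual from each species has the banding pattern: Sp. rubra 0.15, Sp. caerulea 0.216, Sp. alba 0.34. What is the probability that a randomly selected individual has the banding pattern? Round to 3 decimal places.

Unnormalized posteriors (prior × likelihood):
  Sp. rubra: 0.33625 × 0.15 = 0.0504375
  Sp. caerulea: 0.5175 × 0.216 = 0.11178
  Sp. alba: 0.14625 × 0.34 = 0.049725
P(banded) = 0.0504375 + 0.11178 + 0.049725 = 0.2119425 → 0.212.

0.212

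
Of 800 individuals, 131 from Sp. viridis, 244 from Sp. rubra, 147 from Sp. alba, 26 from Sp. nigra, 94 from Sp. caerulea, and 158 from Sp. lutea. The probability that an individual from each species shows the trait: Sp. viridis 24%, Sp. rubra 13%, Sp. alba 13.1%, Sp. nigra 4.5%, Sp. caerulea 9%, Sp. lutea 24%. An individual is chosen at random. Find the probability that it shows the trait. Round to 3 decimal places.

0.162

Prior × likelihood for each hypothesis:
  Sp. viridis: 0.16375 × 0.24 = 0.0393
  Sp. rubra: 0.305 × 0.13 = 0.03965
  Sp. alba: 0.18375 × 0.131 = 0.02407125
  Sp. nigra: 0.0325 × 0.045 = 0.0014625
  Sp. caerulea: 0.1175 × 0.09 = 0.010575
  Sp. lutea: 0.1975 × 0.24 = 0.0474
P(trait) = 0.0393 + 0.03965 + 0.02407125 + 0.0014625 + 0.010575 + 0.0474 = 0.16245875 → 0.162.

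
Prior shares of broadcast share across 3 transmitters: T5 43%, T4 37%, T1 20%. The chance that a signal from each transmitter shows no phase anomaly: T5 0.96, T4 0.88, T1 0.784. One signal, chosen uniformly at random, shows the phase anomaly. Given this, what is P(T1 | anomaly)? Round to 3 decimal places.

0.412

Taking complements, P(anomaly | each) = T5 0.04, T4 0.12, T1 0.216.
Prior × likelihood for each hypothesis:
  T5: 0.43 × 0.04 = 0.0172
  T4: 0.37 × 0.12 = 0.0444
  T1: 0.2 × 0.216 = 0.0432
Sum = 0.1048.
P(T1 | evidence) = 0.0432 / 0.1048 ≈ 0.412.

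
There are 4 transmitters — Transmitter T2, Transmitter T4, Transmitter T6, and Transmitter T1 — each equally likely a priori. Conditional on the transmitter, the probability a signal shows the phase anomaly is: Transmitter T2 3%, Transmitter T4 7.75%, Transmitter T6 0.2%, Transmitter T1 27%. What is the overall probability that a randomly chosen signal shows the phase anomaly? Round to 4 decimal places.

0.0949

Since the prior is uniform, the posterior is proportional to the likelihood:
  Transmitter T2: 0.03
  Transmitter T4: 0.0775
  Transmitter T6: 0.002
  Transmitter T1: 0.27
P(anomaly) = (1/4) × (0.03 + 0.0775 + 0.002 + 0.27) = 0.3795/4 ≈ 0.0949.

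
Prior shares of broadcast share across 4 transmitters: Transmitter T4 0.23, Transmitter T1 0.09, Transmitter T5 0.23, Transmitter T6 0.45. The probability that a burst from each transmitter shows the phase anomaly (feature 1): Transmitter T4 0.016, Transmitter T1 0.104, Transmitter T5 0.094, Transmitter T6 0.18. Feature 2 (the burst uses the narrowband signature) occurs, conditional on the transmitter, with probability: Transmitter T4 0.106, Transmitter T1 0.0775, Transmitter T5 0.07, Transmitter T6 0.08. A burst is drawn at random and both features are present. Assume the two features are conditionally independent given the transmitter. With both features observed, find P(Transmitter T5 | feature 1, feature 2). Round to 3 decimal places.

0.166

Compute prior × likelihood for every hypothesis:
  Transmitter T4: 0.23 × 0.016 × 0.106 = 0.00039008
  Transmitter T1: 0.09 × 0.104 × 0.0775 = 0.0007254
  Transmitter T5: 0.23 × 0.094 × 0.07 = 0.0015134
  Transmitter T6: 0.45 × 0.18 × 0.08 = 0.00648
Sum = 0.00910888.
P(Transmitter T5 | evidence) = 0.0015134 / 0.00910888 ≈ 0.166.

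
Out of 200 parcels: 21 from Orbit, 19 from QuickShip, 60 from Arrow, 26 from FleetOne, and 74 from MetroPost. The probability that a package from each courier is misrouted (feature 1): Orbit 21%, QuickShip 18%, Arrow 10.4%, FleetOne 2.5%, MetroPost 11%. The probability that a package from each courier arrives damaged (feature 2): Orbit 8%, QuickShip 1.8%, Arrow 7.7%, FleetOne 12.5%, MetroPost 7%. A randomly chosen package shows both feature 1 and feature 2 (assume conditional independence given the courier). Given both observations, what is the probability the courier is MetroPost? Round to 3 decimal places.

0.369

Prior × likelihood for each hypothesis:
  Orbit: 0.105 × 0.21 × 0.08 = 0.001764
  QuickShip: 0.095 × 0.18 × 0.018 = 0.0003078
  Arrow: 0.3 × 0.104 × 0.077 = 0.0024024
  FleetOne: 0.13 × 0.025 × 0.125 = 0.00040625
  MetroPost: 0.37 × 0.11 × 0.07 = 0.002849
Normalizing constant = 0.00772945.
P(MetroPost | evidence) = 0.002849 / 0.00772945 ≈ 0.369.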